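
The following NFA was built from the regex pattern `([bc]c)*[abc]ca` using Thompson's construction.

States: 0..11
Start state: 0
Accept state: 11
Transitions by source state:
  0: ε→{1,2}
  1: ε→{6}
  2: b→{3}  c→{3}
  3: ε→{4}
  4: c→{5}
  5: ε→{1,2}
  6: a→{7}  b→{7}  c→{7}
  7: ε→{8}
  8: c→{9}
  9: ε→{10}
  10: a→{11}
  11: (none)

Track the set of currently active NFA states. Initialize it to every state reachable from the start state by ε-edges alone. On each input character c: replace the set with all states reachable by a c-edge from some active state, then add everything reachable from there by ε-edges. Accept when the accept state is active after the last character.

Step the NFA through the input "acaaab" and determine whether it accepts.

Answer: REJECT

Derivation:
start: ε-closure({0}) = {0,1,2,6}
'a' @ 1: {7,8}
'c' @ 2: {9,10}
'a' @ 3: {11}  [accepting]
'a' @ 4: {}  — dead — no transitions
rest 'ab' ignored (set empty)
final: {}; accept 11 not in set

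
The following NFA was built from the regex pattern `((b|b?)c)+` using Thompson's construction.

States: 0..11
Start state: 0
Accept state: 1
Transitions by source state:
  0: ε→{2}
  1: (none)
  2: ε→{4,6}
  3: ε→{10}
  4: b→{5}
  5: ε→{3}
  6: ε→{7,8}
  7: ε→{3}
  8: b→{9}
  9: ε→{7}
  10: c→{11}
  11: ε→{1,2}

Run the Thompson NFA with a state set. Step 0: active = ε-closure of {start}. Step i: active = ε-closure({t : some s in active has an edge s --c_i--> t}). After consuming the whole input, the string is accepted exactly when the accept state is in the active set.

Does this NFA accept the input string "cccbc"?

start: ε-closure({0}) = {0,2,3,4,6,7,8,10}
'c' @ 1: {1,2,3,4,6,7,8,10,11}  (accept∈set)
'c' @ 2: {1,2,3,4,6,7,8,10,11}  (accept∈set)
'c' @ 3: {1,2,3,4,6,7,8,10,11}  (accept∈set)
'b' @ 4: {3,5,7,9,10}
'c' @ 5: {1,2,3,4,6,7,8,10,11}  (accept∈set)
final: {1,2,3,4,6,7,8,10,11}; accept 1 in set

Answer: ACCEPT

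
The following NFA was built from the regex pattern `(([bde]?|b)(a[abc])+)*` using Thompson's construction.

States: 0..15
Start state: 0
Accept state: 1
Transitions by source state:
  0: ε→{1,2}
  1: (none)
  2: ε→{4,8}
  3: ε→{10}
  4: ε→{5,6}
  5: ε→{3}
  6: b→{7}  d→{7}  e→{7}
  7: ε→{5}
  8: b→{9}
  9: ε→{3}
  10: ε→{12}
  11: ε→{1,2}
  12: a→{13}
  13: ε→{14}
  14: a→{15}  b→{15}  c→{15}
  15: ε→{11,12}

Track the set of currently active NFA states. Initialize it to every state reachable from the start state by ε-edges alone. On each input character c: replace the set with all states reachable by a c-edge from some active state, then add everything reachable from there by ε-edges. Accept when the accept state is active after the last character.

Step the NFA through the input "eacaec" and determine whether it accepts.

initial (ε-close {0}): {0,1,2,3,4,5,6,8,10,12}
'e' @ 1: {3,5,7,10,12}
'a' @ 2: {13,14}
'c' @ 3: {1,2,3,4,5,6,8,10,11,12,15}  (accept∈set)
'a' @ 4: {13,14}
'e' @ 5: {}  — no active states
rest 'c' ignored (set empty)
after full input: {}  (accept=1 not in)

Answer: REJECT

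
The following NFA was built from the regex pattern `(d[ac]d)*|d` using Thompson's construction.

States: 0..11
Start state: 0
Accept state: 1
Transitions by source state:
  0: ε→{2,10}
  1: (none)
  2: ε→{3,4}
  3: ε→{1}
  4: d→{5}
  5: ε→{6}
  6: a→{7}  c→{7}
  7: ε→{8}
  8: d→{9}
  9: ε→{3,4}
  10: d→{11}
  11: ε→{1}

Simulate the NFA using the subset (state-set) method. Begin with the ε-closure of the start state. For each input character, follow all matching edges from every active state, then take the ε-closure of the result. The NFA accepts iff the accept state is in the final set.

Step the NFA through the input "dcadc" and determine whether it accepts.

Answer: REJECT

Trace:
initial (ε-close {0}): {0,1,2,3,4,10}
'd' @ 1: {1,5,6,11}  (accept∈set)
'c' @ 2: {7,8}
'a' @ 3: {}  — state set empty
rest 'dc' ignored (set empty)
end set {} — state 1 not in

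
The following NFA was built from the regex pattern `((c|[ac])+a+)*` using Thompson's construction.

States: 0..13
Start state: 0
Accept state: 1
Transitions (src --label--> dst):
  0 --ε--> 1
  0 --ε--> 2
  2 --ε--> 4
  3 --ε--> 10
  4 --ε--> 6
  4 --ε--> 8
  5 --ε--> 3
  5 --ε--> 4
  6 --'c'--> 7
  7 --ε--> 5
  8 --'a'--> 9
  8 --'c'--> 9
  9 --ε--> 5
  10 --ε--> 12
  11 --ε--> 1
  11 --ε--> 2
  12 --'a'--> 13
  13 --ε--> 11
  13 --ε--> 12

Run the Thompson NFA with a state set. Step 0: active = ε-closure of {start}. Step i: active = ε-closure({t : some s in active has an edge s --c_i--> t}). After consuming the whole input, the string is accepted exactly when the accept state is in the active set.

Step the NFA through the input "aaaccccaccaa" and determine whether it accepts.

initial (ε-close {0}): {0,1,2,4,6,8}
'a' @ 1: {3,4,5,6,8,9,10,12}
'a' @ 2: {1,2,3,4,5,6,8,9,10,11,12,13}  [accepting]
'a' @ 3: {1,2,3,4,5,6,8,9,10,11,12,13}  [accepting]
'c' @ 4: {3,4,5,6,7,8,9,10,12}
'c' @ 5: {3,4,5,6,7,8,9,10,12}
'c' @ 6: {3,4,5,6,7,8,9,10,12}
'c' @ 7: {3,4,5,6,7,8,9,10,12}
'a' @ 8: {1,2,3,4,5,6,8,9,10,11,12,13}  [accepting]
'c' @ 9: {3,4,5,6,7,8,9,10,12}
'c' @ 10: {3,4,5,6,7,8,9,10,12}
'a' @ 11: {1,2,3,4,5,6,8,9,10,11,12,13}  [accepting]
'a' @ 12: {1,2,3,4,5,6,8,9,10,11,12,13}  [accepting]
after full input: {1,2,3,4,5,6,8,9,10,11,12,13}  (accept=1 in)

Answer: ACCEPT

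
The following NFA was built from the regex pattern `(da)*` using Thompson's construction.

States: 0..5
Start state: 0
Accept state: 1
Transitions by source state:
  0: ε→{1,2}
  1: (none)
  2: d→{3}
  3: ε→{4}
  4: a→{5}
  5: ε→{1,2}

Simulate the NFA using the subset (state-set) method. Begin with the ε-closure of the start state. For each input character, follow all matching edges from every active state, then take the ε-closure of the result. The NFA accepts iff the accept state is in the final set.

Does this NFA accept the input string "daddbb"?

start: ε-closure({0}) = {0,1,2}
'd' @ 1: {3,4}
'a' @ 2: {1,2,5}  ✓accept
'd' @ 3: {3,4}
'd' @ 4: {}  — state set empty
rest 'bb' ignored (set empty)
end set {} — state 1 not in

Answer: REJECT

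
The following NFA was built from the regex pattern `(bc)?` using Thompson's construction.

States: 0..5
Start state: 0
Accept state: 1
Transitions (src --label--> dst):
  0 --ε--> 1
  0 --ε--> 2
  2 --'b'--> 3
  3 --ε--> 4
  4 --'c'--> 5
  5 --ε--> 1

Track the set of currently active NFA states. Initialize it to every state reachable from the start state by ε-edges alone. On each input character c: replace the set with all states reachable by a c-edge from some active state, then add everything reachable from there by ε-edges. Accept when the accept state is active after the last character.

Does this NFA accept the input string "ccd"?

Answer: REJECT

Derivation:
start: ε-closure({0}) = {0,1,2}
'c' @ 1: {}  — no active states
rest 'cd' ignored (set empty)
after full input: {}  (accept=1 not in)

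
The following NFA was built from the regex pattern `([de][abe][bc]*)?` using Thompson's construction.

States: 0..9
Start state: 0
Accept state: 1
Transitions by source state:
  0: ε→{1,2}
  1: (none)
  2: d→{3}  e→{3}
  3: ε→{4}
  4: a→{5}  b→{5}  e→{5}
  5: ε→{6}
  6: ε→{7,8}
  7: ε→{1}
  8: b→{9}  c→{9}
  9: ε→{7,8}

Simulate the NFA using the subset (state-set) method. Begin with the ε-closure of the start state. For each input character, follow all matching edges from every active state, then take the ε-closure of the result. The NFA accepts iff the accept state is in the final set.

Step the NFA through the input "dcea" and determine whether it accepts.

S₀ = ε-closure({0}) = {0,1,2}
'd' @ 1: {3,4}
'c' @ 2: {}  — dead — no transitions
rest 'ea' ignored (set empty)
final: {}; accept 1 not in set

Answer: REJECT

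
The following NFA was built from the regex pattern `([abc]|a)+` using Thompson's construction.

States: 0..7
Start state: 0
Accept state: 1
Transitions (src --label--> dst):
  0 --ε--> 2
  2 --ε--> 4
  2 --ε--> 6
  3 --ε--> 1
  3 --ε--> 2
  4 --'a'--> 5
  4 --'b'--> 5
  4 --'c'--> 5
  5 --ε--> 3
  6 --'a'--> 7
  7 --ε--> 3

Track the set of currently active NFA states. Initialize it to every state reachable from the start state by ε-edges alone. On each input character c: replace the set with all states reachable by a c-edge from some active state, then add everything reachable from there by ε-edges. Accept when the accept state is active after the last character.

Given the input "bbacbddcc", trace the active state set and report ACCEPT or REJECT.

start: ε-closure({0}) = {0,2,4,6}
'b' @ 1: {1,2,3,4,5,6}  [accepting]
'b' @ 2: {1,2,3,4,5,6}  [accepting]
'a' @ 3: {1,2,3,4,5,6,7}  [accepting]
'c' @ 4: {1,2,3,4,5,6}  [accepting]
'b' @ 5: {1,2,3,4,5,6}  [accepting]
'd' @ 6: {}  — no active states
rest 'dcc' ignored (set empty)
end set {} — state 1 not in

Answer: REJECT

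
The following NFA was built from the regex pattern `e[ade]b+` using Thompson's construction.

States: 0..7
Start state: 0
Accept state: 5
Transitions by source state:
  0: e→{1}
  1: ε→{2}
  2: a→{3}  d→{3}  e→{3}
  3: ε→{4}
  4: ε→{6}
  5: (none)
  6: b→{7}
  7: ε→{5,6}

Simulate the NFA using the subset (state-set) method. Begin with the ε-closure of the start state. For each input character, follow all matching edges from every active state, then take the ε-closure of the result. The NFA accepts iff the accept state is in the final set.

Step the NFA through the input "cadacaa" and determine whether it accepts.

initial (ε-close {0}): {0}
'c' @ 1: {}  — dead — no transitions
rest 'adacaa' ignored (set empty)
end set {} — state 5 not in

Answer: REJECT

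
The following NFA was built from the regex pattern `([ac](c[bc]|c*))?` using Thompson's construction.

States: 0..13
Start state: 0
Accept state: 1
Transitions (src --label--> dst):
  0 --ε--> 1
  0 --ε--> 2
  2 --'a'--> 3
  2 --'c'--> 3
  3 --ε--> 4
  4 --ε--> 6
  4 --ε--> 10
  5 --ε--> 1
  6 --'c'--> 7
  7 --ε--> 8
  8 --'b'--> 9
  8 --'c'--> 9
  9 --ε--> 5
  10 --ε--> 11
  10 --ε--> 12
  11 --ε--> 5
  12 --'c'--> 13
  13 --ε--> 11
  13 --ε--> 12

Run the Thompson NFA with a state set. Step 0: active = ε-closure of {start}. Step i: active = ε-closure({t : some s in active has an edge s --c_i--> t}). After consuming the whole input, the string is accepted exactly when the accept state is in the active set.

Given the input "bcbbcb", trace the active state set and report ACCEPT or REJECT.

Answer: REJECT

Steps:
S₀ = ε-closure({0}) = {0,1,2}
'b' @ 1: {}  — no active states
rest 'cbbcb' ignored (set empty)
after full input: {}  (accept=1 not in)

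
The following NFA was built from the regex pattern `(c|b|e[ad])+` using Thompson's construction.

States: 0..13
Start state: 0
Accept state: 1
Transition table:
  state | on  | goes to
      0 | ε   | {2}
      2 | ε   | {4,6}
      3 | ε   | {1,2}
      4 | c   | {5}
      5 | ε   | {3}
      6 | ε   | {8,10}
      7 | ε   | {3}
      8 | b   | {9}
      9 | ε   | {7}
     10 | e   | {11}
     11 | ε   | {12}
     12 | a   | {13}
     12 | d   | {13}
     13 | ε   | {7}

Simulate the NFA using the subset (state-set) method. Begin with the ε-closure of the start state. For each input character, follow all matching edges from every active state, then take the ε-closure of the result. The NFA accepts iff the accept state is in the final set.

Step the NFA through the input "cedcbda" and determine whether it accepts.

S₀ = ε-closure({0}) = {0,2,4,6,8,10}
'c' @ 1: {1,2,3,4,5,6,8,10}  ✓accept
'e' @ 2: {11,12}
'd' @ 3: {1,2,3,4,6,7,8,10,13}  ✓accept
'c' @ 4: {1,2,3,4,5,6,8,10}  ✓accept
'b' @ 5: {1,2,3,4,6,7,8,9,10}  ✓accept
'd' @ 6: {}  — state set empty
rest 'a' ignored (set empty)
final: {}; accept 1 not in set

Answer: REJECT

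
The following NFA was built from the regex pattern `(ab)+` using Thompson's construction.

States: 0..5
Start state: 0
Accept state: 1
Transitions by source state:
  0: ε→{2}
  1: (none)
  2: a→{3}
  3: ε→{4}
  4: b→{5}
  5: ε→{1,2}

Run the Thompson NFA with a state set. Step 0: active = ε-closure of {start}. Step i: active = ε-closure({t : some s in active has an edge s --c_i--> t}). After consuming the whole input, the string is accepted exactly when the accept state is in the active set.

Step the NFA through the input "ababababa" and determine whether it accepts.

initial (ε-close {0}): {0,2}
'a' @ 1: {3,4}
'b' @ 2: {1,2,5}  ✓accept
'a' @ 3: {3,4}
'b' @ 4: {1,2,5}  ✓accept
'a' @ 5: {3,4}
'b' @ 6: {1,2,5}  ✓accept
'a' @ 7: {3,4}
'b' @ 8: {1,2,5}  ✓accept
'a' @ 9: {3,4}
after full input: {3,4}  (accept=1 not in)

Answer: REJECT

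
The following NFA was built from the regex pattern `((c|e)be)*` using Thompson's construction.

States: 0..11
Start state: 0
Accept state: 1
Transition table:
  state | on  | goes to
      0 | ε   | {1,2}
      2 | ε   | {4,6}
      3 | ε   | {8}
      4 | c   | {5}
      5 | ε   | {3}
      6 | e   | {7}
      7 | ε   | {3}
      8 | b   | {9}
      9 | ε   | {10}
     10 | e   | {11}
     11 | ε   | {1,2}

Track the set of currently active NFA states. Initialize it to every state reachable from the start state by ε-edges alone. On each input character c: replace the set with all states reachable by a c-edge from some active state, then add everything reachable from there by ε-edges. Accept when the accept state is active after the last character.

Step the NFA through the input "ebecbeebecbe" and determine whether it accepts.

initial (ε-close {0}): {0,1,2,4,6}
'e' @ 1: {3,7,8}
'b' @ 2: {9,10}
'e' @ 3: {1,2,4,6,11}  [accepting]
'c' @ 4: {3,5,8}
'b' @ 5: {9,10}
'e' @ 6: {1,2,4,6,11}  [accepting]
'e' @ 7: {3,7,8}
'b' @ 8: {9,10}
'e' @ 9: {1,2,4,6,11}  [accepting]
'c' @ 10: {3,5,8}
'b' @ 11: {9,10}
'e' @ 12: {1,2,4,6,11}  [accepting]
final: {1,2,4,6,11}; accept 1 in set

Answer: ACCEPT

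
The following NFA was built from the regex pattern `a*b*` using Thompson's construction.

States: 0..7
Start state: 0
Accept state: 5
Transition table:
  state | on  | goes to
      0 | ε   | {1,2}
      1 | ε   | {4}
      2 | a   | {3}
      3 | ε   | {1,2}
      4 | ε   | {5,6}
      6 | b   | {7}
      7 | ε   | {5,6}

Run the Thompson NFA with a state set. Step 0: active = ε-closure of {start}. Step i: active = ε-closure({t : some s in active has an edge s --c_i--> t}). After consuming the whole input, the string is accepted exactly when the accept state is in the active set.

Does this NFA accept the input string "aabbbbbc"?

Answer: REJECT

Derivation:
S₀ = ε-closure({0}) = {0,1,2,4,5,6}
'a' @ 1: {1,2,3,4,5,6}  (accept∈set)
'a' @ 2: {1,2,3,4,5,6}  (accept∈set)
'b' @ 3: {5,6,7}  (accept∈set)
'b' @ 4: {5,6,7}  (accept∈set)
'b' @ 5: {5,6,7}  (accept∈set)
'b' @ 6: {5,6,7}  (accept∈set)
'b' @ 7: {5,6,7}  (accept∈set)
'c' @ 8: {}  — state set empty
final: {}; accept 5 not in set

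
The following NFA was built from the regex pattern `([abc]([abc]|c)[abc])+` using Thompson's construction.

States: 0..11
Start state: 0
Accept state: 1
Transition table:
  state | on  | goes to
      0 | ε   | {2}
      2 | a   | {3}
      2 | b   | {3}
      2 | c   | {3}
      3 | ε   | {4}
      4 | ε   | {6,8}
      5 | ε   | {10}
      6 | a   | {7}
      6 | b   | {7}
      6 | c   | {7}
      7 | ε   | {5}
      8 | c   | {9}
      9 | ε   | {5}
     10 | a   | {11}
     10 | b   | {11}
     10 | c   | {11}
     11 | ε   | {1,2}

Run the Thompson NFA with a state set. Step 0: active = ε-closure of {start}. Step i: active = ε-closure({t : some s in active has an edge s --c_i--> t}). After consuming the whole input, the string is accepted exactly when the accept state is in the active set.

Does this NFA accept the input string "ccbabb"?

Answer: ACCEPT

Trace:
initial (ε-close {0}): {0,2}
'c' @ 1: {3,4,6,8}
'c' @ 2: {5,7,9,10}
'b' @ 3: {1,2,11}  (accept∈set)
'a' @ 4: {3,4,6,8}
'b' @ 5: {5,7,10}
'b' @ 6: {1,2,11}  (accept∈set)
after full input: {1,2,11}  (accept=1 in)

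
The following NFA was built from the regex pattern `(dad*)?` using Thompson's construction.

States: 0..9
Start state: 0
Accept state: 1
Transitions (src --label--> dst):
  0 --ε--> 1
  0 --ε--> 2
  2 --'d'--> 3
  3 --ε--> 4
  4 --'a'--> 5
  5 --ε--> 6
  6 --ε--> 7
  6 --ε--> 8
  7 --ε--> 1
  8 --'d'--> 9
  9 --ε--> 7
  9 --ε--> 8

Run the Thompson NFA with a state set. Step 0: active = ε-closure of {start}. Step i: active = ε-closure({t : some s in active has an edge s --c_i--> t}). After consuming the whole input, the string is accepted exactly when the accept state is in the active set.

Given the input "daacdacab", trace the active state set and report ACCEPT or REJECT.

initial (ε-close {0}): {0,1,2}
'd' @ 1: {3,4}
'a' @ 2: {1,5,6,7,8}  (accept∈set)
'a' @ 3: {}  — no active states
rest 'cdacab' ignored (set empty)
end set {} — state 1 not in

Answer: REJECT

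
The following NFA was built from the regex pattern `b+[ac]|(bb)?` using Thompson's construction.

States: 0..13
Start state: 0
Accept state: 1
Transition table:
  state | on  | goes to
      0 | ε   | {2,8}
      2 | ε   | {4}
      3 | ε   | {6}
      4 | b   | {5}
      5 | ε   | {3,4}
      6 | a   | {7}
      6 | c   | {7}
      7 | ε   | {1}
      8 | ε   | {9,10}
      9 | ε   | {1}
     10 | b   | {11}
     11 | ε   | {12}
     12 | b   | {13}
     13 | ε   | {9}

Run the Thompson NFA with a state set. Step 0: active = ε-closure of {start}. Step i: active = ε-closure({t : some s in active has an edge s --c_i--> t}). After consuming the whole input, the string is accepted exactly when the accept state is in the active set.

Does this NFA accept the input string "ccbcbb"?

start: ε-closure({0}) = {0,1,2,4,8,9,10}
'c' @ 1: {}  — no active states
rest 'cbcbb' ignored (set empty)
end set {} — state 1 not in

Answer: REJECT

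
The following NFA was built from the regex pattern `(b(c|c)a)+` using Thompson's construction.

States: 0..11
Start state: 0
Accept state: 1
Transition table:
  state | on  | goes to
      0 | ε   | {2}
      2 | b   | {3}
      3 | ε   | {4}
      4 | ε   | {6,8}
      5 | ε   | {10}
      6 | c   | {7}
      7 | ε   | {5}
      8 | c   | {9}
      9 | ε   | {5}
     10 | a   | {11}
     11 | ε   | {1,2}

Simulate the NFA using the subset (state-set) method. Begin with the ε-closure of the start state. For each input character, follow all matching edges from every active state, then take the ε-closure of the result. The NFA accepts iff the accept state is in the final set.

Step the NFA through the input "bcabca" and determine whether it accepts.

Answer: ACCEPT

Derivation:
S₀ = ε-closure({0}) = {0,2}
'b' @ 1: {3,4,6,8}
'c' @ 2: {5,7,9,10}
'a' @ 3: {1,2,11}  ✓accept
'b' @ 4: {3,4,6,8}
'c' @ 5: {5,7,9,10}
'a' @ 6: {1,2,11}  ✓accept
final: {1,2,11}; accept 1 in set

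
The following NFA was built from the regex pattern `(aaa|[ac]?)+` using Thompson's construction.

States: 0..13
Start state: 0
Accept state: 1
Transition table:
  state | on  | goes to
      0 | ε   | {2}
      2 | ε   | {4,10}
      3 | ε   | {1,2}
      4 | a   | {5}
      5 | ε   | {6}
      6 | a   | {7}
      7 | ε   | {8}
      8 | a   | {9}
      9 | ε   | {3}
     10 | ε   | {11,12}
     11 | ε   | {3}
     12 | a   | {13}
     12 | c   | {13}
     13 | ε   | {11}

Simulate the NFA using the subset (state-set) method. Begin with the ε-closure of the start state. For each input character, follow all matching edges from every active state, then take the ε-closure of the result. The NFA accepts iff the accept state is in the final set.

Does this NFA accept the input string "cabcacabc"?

initial (ε-close {0}): {0,1,2,3,4,10,11,12}
'c' @ 1: {1,2,3,4,10,11,12,13}  ✓accept
'a' @ 2: {1,2,3,4,5,6,10,11,12,13}  ✓accept
'b' @ 3: {}  — no active states
rest 'cacabc' ignored (set empty)
end set {} — state 1 not in

Answer: REJECT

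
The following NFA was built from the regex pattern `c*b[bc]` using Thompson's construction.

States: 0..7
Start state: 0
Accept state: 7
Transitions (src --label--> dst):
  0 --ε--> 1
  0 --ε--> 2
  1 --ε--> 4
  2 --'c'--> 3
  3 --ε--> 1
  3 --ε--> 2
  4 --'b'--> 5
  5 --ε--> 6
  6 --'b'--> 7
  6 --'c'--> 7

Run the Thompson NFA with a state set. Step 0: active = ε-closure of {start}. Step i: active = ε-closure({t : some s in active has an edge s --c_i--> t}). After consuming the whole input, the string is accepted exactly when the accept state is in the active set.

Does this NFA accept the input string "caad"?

initial (ε-close {0}): {0,1,2,4}
'c' @ 1: {1,2,3,4}
'a' @ 2: {}  — no active states
rest 'ad' ignored (set empty)
after full input: {}  (accept=7 not in)

Answer: REJECT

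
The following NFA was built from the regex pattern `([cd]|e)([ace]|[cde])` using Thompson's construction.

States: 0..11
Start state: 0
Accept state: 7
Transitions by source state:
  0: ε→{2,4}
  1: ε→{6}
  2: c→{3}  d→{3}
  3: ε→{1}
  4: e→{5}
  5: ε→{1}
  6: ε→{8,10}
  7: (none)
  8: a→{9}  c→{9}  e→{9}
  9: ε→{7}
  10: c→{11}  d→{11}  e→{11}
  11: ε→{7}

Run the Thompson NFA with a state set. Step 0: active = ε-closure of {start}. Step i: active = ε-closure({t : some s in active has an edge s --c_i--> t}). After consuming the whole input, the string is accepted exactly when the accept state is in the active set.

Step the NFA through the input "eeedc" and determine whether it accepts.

S₀ = ε-closure({0}) = {0,2,4}
'e' @ 1: {1,5,6,8,10}
'e' @ 2: {7,9,11}  [accepting]
'e' @ 3: {}  — dead — no transitions
rest 'dc' ignored (set empty)
after full input: {}  (accept=7 not in)

Answer: REJECT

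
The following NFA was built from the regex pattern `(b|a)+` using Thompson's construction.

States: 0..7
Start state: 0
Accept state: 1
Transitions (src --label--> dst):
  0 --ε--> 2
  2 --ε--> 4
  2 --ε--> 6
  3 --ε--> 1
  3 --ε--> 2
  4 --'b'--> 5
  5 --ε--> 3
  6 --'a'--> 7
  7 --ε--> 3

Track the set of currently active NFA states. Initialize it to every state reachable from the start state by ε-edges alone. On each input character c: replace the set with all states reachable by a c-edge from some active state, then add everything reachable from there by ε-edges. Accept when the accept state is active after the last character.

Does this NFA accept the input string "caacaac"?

initial (ε-close {0}): {0,2,4,6}
'c' @ 1: {}  — dead — no transitions
rest 'aacaac' ignored (set empty)
after full input: {}  (accept=1 not in)

Answer: REJECT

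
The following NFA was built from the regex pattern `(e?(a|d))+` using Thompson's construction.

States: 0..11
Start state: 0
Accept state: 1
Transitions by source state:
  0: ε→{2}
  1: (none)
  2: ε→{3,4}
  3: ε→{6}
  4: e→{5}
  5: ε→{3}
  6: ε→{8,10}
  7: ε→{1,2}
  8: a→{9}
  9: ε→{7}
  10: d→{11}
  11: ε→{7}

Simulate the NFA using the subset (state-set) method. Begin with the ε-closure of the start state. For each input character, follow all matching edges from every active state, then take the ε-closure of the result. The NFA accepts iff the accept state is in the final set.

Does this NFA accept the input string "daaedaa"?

Answer: ACCEPT

Steps:
S₀ = ε-closure({0}) = {0,2,3,4,6,8,10}
'd' @ 1: {1,2,3,4,6,7,8,10,11}  ✓accept
'a' @ 2: {1,2,3,4,6,7,8,9,10}  ✓accept
'a' @ 3: {1,2,3,4,6,7,8,9,10}  ✓accept
'e' @ 4: {3,5,6,8,10}
'd' @ 5: {1,2,3,4,6,7,8,10,11}  ✓accept
'a' @ 6: {1,2,3,4,6,7,8,9,10}  ✓accept
'a' @ 7: {1,2,3,4,6,7,8,9,10}  ✓accept
final: {1,2,3,4,6,7,8,9,10}; accept 1 in set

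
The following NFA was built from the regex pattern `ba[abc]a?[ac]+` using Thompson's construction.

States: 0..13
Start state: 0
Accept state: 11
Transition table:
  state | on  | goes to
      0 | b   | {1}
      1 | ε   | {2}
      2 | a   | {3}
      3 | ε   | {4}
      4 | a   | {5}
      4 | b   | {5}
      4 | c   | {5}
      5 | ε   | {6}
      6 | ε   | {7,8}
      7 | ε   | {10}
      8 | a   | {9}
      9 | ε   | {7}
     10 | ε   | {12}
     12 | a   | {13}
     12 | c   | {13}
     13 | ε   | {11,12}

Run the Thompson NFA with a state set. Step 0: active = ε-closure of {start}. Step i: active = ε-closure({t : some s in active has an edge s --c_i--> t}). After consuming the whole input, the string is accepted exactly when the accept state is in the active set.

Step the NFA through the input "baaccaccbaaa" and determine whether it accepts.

start: ε-closure({0}) = {0}
'b' @ 1: {1,2}
'a' @ 2: {3,4}
'a' @ 3: {5,6,7,8,10,12}
'c' @ 4: {11,12,13}  ✓accept
'c' @ 5: {11,12,13}  ✓accept
'a' @ 6: {11,12,13}  ✓accept
'c' @ 7: {11,12,13}  ✓accept
'c' @ 8: {11,12,13}  ✓accept
'b' @ 9: {}  — dead — no transitions
rest 'aaa' ignored (set empty)
end set {} — state 11 not in

Answer: REJECT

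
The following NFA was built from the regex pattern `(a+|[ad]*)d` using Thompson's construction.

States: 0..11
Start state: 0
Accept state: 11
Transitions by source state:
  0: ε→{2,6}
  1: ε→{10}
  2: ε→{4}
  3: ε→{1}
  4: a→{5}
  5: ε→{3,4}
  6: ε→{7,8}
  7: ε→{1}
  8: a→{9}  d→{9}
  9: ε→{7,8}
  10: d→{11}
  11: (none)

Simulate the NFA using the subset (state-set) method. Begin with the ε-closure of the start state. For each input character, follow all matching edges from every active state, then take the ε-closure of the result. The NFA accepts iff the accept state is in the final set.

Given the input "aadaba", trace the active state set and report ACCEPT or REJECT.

start: ε-closure({0}) = {0,1,2,4,6,7,8,10}
'a' @ 1: {1,3,4,5,7,8,9,10}
'a' @ 2: {1,3,4,5,7,8,9,10}
'd' @ 3: {1,7,8,9,10,11}  [accepting]
'a' @ 4: {1,7,8,9,10}
'b' @ 5: {}  — no active states
rest 'a' ignored (set empty)
end set {} — state 11 not in

Answer: REJECT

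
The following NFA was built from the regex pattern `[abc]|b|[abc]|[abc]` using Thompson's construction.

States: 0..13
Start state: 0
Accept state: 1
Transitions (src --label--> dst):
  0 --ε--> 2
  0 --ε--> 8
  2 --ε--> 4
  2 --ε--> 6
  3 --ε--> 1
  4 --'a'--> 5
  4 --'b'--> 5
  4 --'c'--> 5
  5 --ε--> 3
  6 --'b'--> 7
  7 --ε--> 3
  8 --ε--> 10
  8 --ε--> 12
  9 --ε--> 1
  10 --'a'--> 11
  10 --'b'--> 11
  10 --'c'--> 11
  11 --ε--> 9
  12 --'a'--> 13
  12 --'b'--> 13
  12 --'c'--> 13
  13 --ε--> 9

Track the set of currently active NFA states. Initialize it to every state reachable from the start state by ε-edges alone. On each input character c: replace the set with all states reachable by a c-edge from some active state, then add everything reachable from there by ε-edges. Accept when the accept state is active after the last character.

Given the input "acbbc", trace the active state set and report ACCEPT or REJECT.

start: ε-closure({0}) = {0,2,4,6,8,10,12}
'a' @ 1: {1,3,5,9,11,13}  (accept∈set)
'c' @ 2: {}  — dead — no transitions
rest 'bbc' ignored (set empty)
final: {}; accept 1 not in set

Answer: REJECT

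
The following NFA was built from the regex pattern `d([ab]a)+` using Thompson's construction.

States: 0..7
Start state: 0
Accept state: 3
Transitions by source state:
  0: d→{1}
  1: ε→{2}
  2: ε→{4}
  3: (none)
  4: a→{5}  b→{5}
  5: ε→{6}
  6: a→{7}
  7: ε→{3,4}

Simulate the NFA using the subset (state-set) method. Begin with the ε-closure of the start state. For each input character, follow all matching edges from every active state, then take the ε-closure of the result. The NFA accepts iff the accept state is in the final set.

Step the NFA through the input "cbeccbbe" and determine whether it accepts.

start: ε-closure({0}) = {0}
'c' @ 1: {}  — state set empty
rest 'beccbbe' ignored (set empty)
final: {}; accept 3 not in set

Answer: REJECT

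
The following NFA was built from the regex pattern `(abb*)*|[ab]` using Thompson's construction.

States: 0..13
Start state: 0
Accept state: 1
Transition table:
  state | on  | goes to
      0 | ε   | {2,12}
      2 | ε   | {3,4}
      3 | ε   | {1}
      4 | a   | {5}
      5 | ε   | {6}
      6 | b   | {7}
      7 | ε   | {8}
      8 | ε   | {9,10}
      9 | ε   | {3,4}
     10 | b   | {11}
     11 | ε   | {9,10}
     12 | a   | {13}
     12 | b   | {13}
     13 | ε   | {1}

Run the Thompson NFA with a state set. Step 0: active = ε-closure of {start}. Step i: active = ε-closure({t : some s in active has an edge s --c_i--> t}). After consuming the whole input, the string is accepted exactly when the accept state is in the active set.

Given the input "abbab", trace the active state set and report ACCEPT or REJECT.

Answer: ACCEPT

Derivation:
initial (ε-close {0}): {0,1,2,3,4,12}
'a' @ 1: {1,5,6,13}  (accept∈set)
'b' @ 2: {1,3,4,7,8,9,10}  (accept∈set)
'b' @ 3: {1,3,4,9,10,11}  (accept∈set)
'a' @ 4: {5,6}
'b' @ 5: {1,3,4,7,8,9,10}  (accept∈set)
end set {1,3,4,7,8,9,10} — state 1 in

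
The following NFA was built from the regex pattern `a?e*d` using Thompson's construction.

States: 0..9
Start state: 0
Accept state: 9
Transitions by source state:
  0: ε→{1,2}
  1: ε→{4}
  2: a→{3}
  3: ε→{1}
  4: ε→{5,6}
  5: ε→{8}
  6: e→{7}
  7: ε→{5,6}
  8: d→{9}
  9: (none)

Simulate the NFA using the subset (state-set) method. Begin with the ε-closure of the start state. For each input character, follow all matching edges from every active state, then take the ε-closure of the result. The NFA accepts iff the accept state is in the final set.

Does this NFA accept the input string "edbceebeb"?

start: ε-closure({0}) = {0,1,2,4,5,6,8}
'e' @ 1: {5,6,7,8}
'd' @ 2: {9}  (accept∈set)
'b' @ 3: {}  — state set empty
rest 'ceebeb' ignored (set empty)
end set {} — state 9 not in

Answer: REJECT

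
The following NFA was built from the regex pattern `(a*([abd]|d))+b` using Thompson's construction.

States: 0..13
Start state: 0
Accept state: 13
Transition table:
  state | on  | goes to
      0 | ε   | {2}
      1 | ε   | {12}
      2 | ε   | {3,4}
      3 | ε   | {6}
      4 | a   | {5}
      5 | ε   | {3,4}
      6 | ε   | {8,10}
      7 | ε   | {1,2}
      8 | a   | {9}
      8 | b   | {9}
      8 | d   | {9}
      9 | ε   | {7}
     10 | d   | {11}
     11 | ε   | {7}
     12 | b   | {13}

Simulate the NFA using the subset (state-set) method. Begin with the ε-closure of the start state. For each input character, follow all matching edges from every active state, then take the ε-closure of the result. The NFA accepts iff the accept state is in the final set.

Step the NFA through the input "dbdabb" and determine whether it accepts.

start: ε-closure({0}) = {0,2,3,4,6,8,10}
'd' @ 1: {1,2,3,4,6,7,8,9,10,11,12}
'b' @ 2: {1,2,3,4,6,7,8,9,10,12,13}  (accept∈set)
'd' @ 3: {1,2,3,4,6,7,8,9,10,11,12}
'a' @ 4: {1,2,3,4,5,6,7,8,9,10,12}
'b' @ 5: {1,2,3,4,6,7,8,9,10,12,13}  (accept∈set)
'b' @ 6: {1,2,3,4,6,7,8,9,10,12,13}  (accept∈set)
end set {1,2,3,4,6,7,8,9,10,12,13} — state 13 in

Answer: ACCEPT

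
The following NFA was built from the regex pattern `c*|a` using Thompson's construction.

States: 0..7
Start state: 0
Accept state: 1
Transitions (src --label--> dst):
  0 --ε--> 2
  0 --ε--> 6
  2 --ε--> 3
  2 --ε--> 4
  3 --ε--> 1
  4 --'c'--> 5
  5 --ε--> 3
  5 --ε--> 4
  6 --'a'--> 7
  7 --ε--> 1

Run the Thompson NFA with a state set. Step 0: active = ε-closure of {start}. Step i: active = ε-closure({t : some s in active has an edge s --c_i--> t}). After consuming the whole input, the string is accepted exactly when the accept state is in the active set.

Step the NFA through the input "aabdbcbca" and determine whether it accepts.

S₀ = ε-closure({0}) = {0,1,2,3,4,6}
'a' @ 1: {1,7}  [accepting]
'a' @ 2: {}  — no active states
rest 'bdbcbca' ignored (set empty)
final: {}; accept 1 not in set

Answer: REJECT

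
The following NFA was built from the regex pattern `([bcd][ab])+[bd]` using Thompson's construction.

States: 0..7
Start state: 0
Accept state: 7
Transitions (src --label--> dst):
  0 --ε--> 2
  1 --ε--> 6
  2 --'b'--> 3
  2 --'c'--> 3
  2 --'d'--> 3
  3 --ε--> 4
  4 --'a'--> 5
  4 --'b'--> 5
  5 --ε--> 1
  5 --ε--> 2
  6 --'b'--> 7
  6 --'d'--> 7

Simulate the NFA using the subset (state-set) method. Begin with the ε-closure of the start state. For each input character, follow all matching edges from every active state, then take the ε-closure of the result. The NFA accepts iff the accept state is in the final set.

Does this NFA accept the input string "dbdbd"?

Answer: ACCEPT

Steps:
start: ε-closure({0}) = {0,2}
'd' @ 1: {3,4}
'b' @ 2: {1,2,5,6}
'd' @ 3: {3,4,7}  ✓accept
'b' @ 4: {1,2,5,6}
'd' @ 5: {3,4,7}  ✓accept
end set {3,4,7} — state 7 in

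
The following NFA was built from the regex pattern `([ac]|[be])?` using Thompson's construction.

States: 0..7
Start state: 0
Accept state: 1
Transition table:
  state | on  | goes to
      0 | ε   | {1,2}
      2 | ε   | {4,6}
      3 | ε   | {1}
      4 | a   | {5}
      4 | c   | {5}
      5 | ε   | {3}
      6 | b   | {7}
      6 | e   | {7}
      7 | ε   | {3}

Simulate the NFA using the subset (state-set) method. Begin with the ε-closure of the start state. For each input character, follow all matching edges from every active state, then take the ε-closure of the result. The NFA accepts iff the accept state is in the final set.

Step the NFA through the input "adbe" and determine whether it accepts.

Answer: REJECT

Steps:
S₀ = ε-closure({0}) = {0,1,2,4,6}
'a' @ 1: {1,3,5}  ✓accept
'd' @ 2: {}  — no active states
rest 'be' ignored (set empty)
end set {} — state 1 not in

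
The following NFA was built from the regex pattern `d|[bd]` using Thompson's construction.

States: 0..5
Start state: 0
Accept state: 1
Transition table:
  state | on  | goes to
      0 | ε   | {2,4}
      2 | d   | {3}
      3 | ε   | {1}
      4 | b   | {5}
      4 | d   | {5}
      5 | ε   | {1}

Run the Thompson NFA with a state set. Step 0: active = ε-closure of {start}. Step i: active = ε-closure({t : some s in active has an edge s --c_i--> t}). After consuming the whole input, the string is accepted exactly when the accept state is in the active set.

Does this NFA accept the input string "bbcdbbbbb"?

initial (ε-close {0}): {0,2,4}
'b' @ 1: {1,5}  (accept∈set)
'b' @ 2: {}  — no active states
rest 'cdbbbbb' ignored (set empty)
end set {} — state 1 not in

Answer: REJECT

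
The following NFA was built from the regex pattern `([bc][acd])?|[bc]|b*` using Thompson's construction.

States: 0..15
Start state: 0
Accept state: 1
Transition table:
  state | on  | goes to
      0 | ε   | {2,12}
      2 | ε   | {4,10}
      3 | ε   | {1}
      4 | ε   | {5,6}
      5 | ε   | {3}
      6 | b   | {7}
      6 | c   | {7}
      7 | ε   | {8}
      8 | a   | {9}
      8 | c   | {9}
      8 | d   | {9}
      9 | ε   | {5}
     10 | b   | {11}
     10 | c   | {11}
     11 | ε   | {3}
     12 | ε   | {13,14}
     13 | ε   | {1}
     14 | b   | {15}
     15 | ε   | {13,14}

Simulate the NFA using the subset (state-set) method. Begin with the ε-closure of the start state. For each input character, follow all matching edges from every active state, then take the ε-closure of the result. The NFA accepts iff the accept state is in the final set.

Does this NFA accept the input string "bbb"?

start: ε-closure({0}) = {0,1,2,3,4,5,6,10,12,13,14}
'b' @ 1: {1,3,7,8,11,13,14,15}  (accept∈set)
'b' @ 2: {1,13,14,15}  (accept∈set)
'b' @ 3: {1,13,14,15}  (accept∈set)
end set {1,13,14,15} — state 1 in

Answer: ACCEPT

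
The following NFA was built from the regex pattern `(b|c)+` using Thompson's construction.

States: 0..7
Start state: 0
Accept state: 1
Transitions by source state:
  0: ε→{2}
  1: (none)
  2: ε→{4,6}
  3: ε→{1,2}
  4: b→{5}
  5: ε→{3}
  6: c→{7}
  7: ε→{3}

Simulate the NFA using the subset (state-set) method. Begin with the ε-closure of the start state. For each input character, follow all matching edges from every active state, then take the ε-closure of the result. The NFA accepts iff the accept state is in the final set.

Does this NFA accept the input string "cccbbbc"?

initial (ε-close {0}): {0,2,4,6}
'c' @ 1: {1,2,3,4,6,7}  ✓accept
'c' @ 2: {1,2,3,4,6,7}  ✓accept
'c' @ 3: {1,2,3,4,6,7}  ✓accept
'b' @ 4: {1,2,3,4,5,6}  ✓accept
'b' @ 5: {1,2,3,4,5,6}  ✓accept
'b' @ 6: {1,2,3,4,5,6}  ✓accept
'c' @ 7: {1,2,3,4,6,7}  ✓accept
end set {1,2,3,4,6,7} — state 1 in

Answer: ACCEPT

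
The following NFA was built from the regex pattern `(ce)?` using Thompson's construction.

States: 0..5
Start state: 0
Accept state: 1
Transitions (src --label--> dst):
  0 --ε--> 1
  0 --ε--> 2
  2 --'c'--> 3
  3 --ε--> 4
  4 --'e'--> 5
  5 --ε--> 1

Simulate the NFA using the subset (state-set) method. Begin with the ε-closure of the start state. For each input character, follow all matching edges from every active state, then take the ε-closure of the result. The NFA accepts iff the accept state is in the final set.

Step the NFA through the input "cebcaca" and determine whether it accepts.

Answer: REJECT

Derivation:
initial (ε-close {0}): {0,1,2}
'c' @ 1: {3,4}
'e' @ 2: {1,5}  ✓accept
'b' @ 3: {}  — dead — no transitions
rest 'caca' ignored (set empty)
end set {} — state 1 not in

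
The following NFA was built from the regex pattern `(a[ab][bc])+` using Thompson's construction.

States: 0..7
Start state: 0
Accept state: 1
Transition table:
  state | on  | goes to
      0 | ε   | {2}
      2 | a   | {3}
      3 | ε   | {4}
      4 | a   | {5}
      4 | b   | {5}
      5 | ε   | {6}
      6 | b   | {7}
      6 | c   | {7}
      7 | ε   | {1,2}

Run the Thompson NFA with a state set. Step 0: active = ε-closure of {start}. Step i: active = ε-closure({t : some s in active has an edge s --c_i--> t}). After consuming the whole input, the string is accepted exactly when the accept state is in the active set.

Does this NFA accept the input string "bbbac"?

initial (ε-close {0}): {0,2}
'b' @ 1: {}  — dead — no transitions
rest 'bbac' ignored (set empty)
after full input: {}  (accept=1 not in)

Answer: REJECT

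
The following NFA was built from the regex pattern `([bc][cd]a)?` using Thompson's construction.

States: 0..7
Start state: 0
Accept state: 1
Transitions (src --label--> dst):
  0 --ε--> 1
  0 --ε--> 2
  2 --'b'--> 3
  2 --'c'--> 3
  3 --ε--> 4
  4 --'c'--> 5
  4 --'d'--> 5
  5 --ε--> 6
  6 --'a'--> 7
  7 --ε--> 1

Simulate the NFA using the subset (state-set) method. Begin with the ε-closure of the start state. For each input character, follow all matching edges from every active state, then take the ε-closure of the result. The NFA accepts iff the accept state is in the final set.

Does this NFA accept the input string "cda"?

Answer: ACCEPT

Trace:
S₀ = ε-closure({0}) = {0,1,2}
'c' @ 1: {3,4}
'd' @ 2: {5,6}
'a' @ 3: {1,7}  ✓accept
final: {1,7}; accept 1 in set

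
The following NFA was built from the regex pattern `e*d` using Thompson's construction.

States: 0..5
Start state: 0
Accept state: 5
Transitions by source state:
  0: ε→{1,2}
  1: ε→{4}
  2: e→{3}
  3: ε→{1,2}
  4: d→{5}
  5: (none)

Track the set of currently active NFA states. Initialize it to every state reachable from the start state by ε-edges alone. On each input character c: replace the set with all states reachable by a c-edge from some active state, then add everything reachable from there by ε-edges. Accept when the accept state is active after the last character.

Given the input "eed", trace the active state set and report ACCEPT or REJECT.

Answer: ACCEPT

Steps:
initial (ε-close {0}): {0,1,2,4}
'e' @ 1: {1,2,3,4}
'e' @ 2: {1,2,3,4}
'd' @ 3: {5}  (accept∈set)
end set {5} — state 5 in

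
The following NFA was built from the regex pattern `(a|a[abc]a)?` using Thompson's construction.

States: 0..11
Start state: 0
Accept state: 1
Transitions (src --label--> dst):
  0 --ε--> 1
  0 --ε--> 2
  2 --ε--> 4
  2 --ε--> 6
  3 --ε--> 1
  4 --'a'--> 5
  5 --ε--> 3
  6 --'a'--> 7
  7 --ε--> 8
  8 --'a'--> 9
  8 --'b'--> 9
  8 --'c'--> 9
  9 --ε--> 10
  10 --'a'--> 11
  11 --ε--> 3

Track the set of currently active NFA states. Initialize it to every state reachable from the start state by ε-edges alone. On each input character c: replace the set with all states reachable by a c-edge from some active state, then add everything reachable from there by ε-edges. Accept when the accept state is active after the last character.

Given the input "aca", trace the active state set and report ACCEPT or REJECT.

start: ε-closure({0}) = {0,1,2,4,6}
'a' @ 1: {1,3,5,7,8}  (accept∈set)
'c' @ 2: {9,10}
'a' @ 3: {1,3,11}  (accept∈set)
end set {1,3,11} — state 1 in

Answer: ACCEPT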